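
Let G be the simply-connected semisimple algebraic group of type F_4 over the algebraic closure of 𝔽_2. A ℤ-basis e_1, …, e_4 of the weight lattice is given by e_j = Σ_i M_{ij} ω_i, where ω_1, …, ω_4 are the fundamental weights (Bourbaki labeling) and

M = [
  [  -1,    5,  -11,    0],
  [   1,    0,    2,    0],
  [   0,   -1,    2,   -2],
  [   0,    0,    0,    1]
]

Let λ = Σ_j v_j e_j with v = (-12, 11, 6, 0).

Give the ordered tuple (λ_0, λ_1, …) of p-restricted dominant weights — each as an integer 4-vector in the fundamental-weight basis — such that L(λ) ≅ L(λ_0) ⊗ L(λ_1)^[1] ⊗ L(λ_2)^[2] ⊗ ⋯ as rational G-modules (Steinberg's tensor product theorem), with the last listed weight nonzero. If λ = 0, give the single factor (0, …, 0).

((1, 0, 1, 0),)

ω-coordinates c = M·v, v = (-12, 11, 6, 0):
  c_1 = (-1)·(-12) + 5·11 + (-11)·(6) + 0·0 = 1
  c_2 = (1)·(-12) + 0·11 + 2·6 + 0·0 = 0
  c_3 = (0)·(-12) + (-1)·(11) + 2·6 + (-2)·(0) = 1
  c_4 = (0)·(-12) + 0·11 + 0·6 + 1·0 = 0
Writing each c_i in base p = 2:
  c_1 = 1 = 1·2^0
  c_2 = 0
  c_3 = 1 = 1·2^0
  c_4 = 0
λ_0 = (1, 0, 1, 0)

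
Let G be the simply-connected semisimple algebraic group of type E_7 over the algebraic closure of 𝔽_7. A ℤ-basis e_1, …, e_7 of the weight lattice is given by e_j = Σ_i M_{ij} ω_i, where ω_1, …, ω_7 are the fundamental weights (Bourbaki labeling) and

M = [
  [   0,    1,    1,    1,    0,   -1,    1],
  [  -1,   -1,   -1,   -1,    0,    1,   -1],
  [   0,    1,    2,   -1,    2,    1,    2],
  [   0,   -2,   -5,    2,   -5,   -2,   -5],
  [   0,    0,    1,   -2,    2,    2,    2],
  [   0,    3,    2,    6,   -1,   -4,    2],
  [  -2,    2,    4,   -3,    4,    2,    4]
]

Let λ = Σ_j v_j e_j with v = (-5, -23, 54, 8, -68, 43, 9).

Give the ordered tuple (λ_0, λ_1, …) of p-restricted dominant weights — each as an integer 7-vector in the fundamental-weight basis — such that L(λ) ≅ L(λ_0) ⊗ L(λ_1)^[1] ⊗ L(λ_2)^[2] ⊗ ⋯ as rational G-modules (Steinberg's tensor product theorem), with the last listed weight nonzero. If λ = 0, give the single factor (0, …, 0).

Change of basis e → ω: c = M·v where v = (-5, -23, 54, 8, -68, 43, 9):
  c_1 = (0)·(-5) + (1)·(-23) + 1·54 + 1·8 + (0)·(-68) + (-1)·(43) + 1·9 = 5
  c_2 = (-1)·(-5) + (-1)·(-23) + (-1)·(54) + (-1)·(8) + (0)·(-68) + 1·43 + (-1)·(9) = 0
  c_3 = (0)·(-5) + (1)·(-23) + 2·54 + (-1)·(8) + (2)·(-68) + 1·43 + 2·9 = 2
  c_4 = (0)·(-5) + (-2)·(-23) + (-5)·(54) + 2·8 + (-5)·(-68) + (-2)·(43) + (-5)·(9) = 1
  c_5 = (0)·(-5) + (0)·(-23) + 1·54 + (-2)·(8) + (2)·(-68) + 2·43 + 2·9 = 6
  c_6 = (0)·(-5) + (3)·(-23) + 2·54 + 6·8 + (-1)·(-68) + (-4)·(43) + 2·9 = 1
  c_7 = (-2)·(-5) + (2)·(-23) + 4·54 + (-3)·(8) + (4)·(-68) + 2·43 + 4·9 = 6
Writing each c_i in base p = 7:
  c_1 = 5 = 5·7^0
  c_2 = 0
  c_3 = 2 = 2·7^0
  c_4 = 1 = 1·7^0
  c_5 = 6 = 6·7^0
  c_6 = 1 = 1·7^0
  c_7 = 6 = 6·7^0
λ_0 = (5, 0, 2, 1, 6, 1, 6)

((5, 0, 2, 1, 6, 1, 6),)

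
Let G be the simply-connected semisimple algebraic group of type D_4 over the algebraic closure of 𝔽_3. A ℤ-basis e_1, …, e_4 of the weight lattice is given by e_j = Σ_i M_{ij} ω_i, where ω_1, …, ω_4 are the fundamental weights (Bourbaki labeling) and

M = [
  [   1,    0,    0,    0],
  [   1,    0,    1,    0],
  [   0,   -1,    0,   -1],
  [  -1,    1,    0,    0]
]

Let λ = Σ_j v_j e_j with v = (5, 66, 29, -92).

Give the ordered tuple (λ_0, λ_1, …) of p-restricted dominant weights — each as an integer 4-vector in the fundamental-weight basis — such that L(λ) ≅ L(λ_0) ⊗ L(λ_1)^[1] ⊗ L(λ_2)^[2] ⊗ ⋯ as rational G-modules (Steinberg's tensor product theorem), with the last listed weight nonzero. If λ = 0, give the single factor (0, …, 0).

ω-coordinates c = M·v, v = (5, 66, 29, -92):
  c_1 = (1)·(5) + (0)·(66) + (0)·(29) + (0)·(-92) = 5
  c_2 = (1)·(5) + (0)·(66) + (1)·(29) + (0)·(-92) = 34
  c_3 = (0)·(5) + (-1)·(66) + (0)·(29) + (-1)·(-92) = 26
  c_4 = (-1)·(5) + (1)·(66) + (0)·(29) + (0)·(-92) = 61
Base-3 expansion of each c_i:
  c_1 = 5 = 2·3^0 + 1·3^1
  c_2 = 34 = 1·3^0 + 2·3^1 + 0·3^2 + 1·3^3
  c_3 = 26 = 2·3^0 + 2·3^1 + 2·3^2
  c_4 = 61 = 1·3^0 + 2·3^1 + 0·3^2 + 2·3^3
p-restricted factor λ_0 = (2, 1, 2, 1)
p-restricted factor λ_1 = (1, 2, 2, 2)
p-restricted factor λ_2 = (0, 0, 2, 0)
p-restricted factor λ_3 = (0, 1, 0, 2)

((2, 1, 2, 1), (1, 2, 2, 2), (0, 0, 2, 0), (0, 1, 0, 2))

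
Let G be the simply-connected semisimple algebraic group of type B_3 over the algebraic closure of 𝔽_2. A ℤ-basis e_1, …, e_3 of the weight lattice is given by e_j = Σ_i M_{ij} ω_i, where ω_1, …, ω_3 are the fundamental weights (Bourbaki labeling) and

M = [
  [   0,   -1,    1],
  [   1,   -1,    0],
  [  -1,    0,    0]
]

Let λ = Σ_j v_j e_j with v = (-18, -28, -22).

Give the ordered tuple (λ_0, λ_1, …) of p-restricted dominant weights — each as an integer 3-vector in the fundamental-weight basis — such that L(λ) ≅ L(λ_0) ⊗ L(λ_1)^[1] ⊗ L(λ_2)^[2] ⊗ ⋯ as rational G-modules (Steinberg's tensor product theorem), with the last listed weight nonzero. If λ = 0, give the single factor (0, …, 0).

Converting to the ω-basis (c_i = row i of M dotted with v = (-18, -28, -22)):
  c_1 = 0*-18 + -1*-28 + 1*-22 = 6
  c_2 = 1*-18 + -1*-28 + 0*-22 = 10
  c_3 = -1*-18 + 0*-28 + 0*-22 = 18
Expand coordinatewise in base 2:
  c_1 = 6 = 0·2^0 + 1·2^1 + 1·2^2
  c_2 = 10 = 0·2^0 + 1·2^1 + 0·2^2 + 1·2^3
  c_3 = 18 = 0·2^0 + 1·2^1 + 0·2^2 + 0·2^3 + 1·2^4
p-restricted factor λ_0 = (0, 0, 0)
p-restricted factor λ_1 = (1, 1, 1)
p-restricted factor λ_2 = (1, 0, 0)
p-restricted factor λ_3 = (0, 1, 0)
p-restricted factor λ_4 = (0, 0, 1)

((0, 0, 0), (1, 1, 1), (1, 0, 0), (0, 1, 0), (0, 0, 1))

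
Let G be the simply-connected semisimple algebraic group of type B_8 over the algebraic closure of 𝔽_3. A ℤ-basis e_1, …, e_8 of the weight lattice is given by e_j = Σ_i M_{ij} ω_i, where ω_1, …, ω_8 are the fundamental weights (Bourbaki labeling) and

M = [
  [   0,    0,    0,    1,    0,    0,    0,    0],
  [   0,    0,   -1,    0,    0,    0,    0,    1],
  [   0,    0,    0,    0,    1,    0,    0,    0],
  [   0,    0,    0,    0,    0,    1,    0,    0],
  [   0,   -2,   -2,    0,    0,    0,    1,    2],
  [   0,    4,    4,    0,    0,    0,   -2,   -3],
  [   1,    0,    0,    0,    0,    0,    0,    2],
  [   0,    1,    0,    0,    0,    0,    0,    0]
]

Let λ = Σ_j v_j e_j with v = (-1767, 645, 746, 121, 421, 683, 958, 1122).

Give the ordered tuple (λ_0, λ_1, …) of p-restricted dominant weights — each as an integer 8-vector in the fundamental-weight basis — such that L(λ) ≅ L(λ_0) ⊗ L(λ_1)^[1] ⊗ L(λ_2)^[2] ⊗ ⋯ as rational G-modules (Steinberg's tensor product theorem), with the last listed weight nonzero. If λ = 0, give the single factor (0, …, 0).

((1, 1, 1, 2, 0, 0, 0, 0), (1, 2, 2, 2, 2, 1, 0, 2), (1, 2, 1, 0, 1, 1, 2, 2), (1, 1, 0, 1, 0, 1, 2, 2), (1, 1, 2, 2, 2, 0, 2, 1), (0, 1, 1, 2, 1, 1, 1, 2))

Change of basis e → ω: c = M·v where v = (-1767, 645, 746, 121, 421, 683, 958, 1122):
  c_1 = (0)·(-1767) + (0)·(645) + (0)·(746) + (1)·(121) + (0)·(421) + (0)·(683) + (0)·(958) + (0)·(1122) = 121
  c_2 = (0)·(-1767) + (0)·(645) + (-1)·(746) + (0)·(121) + (0)·(421) + (0)·(683) + (0)·(958) + (1)·(1122) = 376
  c_3 = (0)·(-1767) + (0)·(645) + (0)·(746) + (0)·(121) + (1)·(421) + (0)·(683) + (0)·(958) + (0)·(1122) = 421
  c_4 = (0)·(-1767) + (0)·(645) + (0)·(746) + (0)·(121) + (0)·(421) + (1)·(683) + (0)·(958) + (0)·(1122) = 683
  c_5 = (0)·(-1767) + (-2)·(645) + (-2)·(746) + (0)·(121) + (0)·(421) + (0)·(683) + (1)·(958) + (2)·(1122) = 420
  c_6 = (0)·(-1767) + (4)·(645) + (4)·(746) + (0)·(121) + (0)·(421) + (0)·(683) + (-2)·(958) + (-3)·(1122) = 282
  c_7 = (1)·(-1767) + (0)·(645) + (0)·(746) + (0)·(121) + (0)·(421) + (0)·(683) + (0)·(958) + (2)·(1122) = 477
  c_8 = (0)·(-1767) + (1)·(645) + (0)·(746) + (0)·(121) + (0)·(421) + (0)·(683) + (0)·(958) + (0)·(1122) = 645
Writing each c_i in base p = 3:
  c_1 = 121 = 1·3^0 + 1·3^1 + 1·3^2 + 1·3^3 + 1·3^4
  c_2 = 376 = 1·3^0 + 2·3^1 + 2·3^2 + 1·3^3 + 1·3^4 + 1·3^5
  c_3 = 421 = 1·3^0 + 2·3^1 + 1·3^2 + 0·3^3 + 2·3^4 + 1·3^5
  c_4 = 683 = 2·3^0 + 2·3^1 + 0·3^2 + 1·3^3 + 2·3^4 + 2·3^5
  c_5 = 420 = 0·3^0 + 2·3^1 + 1·3^2 + 0·3^3 + 2·3^4 + 1·3^5
  c_6 = 282 = 0·3^0 + 1·3^1 + 1·3^2 + 1·3^3 + 0·3^4 + 1·3^5
  c_7 = 477 = 0·3^0 + 0·3^1 + 2·3^2 + 2·3^3 + 2·3^4 + 1·3^5
  c_8 = 645 = 0·3^0 + 2·3^1 + 2·3^2 + 2·3^3 + 1·3^4 + 2·3^5
Factor λ_0 = (1, 1, 1, 2, 0, 0, 0, 0)
Factor λ_1 = (1, 2, 2, 2, 2, 1, 0, 2)
Factor λ_2 = (1, 2, 1, 0, 1, 1, 2, 2)
Factor λ_3 = (1, 1, 0, 1, 0, 1, 2, 2)
Factor λ_4 = (1, 1, 2, 2, 2, 0, 2, 1)
Factor λ_5 = (0, 1, 1, 2, 1, 1, 1, 2)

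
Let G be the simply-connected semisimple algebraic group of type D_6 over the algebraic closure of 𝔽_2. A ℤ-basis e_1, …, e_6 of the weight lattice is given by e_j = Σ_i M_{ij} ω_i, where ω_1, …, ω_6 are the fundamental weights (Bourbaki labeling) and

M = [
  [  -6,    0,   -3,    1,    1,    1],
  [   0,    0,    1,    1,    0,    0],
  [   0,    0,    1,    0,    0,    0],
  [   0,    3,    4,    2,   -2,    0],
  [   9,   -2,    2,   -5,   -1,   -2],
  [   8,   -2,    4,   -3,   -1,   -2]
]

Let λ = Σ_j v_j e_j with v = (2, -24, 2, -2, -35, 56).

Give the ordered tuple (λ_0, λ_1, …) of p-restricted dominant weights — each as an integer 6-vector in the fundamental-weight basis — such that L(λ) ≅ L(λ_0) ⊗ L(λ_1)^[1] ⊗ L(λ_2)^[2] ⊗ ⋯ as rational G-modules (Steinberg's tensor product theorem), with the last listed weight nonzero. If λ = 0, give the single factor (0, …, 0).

Change of basis e → ω: c = M·v where v = (2, -24, 2, -2, -35, 56):
  c_1 = -6*2 + 0*-24 + -3*2 + 1*-2 + 1*-35 + 1*56 = 1
  c_2 = 0*2 + 0*-24 + 1*2 + 1*-2 + 0*-35 + 0*56 = 0
  c_3 = 0*2 + 0*-24 + 1*2 + 0*-2 + 0*-35 + 0*56 = 2
  c_4 = 0*2 + 3*-24 + 4*2 + 2*-2 + -2*-35 + 0*56 = 2
  c_5 = 9*2 + -2*-24 + 2*2 + -5*-2 + -1*-35 + -2*56 = 3
  c_6 = 8*2 + -2*-24 + 4*2 + -3*-2 + -1*-35 + -2*56 = 1
Expand coordinatewise in base 2:
  c_1 = 1 = 1·2^0
  c_2 = 0
  c_3 = 2 = 0·2^0 + 1·2^1
  c_4 = 2 = 0·2^0 + 1·2^1
  c_5 = 3 = 1·2^0 + 1·2^1
  c_6 = 1 = 1·2^0
λ_0 = (1, 0, 0, 0, 1, 1)
λ_1 = (0, 0, 1, 1, 1, 0)

((1, 0, 0, 0, 1, 1), (0, 0, 1, 1, 1, 0))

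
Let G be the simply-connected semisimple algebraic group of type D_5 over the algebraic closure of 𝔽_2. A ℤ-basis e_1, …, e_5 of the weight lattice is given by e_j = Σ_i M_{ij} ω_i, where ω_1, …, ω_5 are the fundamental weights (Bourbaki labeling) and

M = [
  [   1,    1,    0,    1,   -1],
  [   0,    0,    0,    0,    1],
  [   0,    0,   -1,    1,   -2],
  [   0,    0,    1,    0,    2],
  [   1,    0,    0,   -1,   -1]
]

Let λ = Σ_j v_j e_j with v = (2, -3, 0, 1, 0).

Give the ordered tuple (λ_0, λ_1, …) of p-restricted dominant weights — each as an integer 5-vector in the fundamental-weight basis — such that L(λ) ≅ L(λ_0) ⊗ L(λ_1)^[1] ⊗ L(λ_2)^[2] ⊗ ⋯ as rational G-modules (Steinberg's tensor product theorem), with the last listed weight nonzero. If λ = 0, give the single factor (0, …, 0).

In the fundamental-weight basis, λ has coordinates c = M·v (v = (2, -3, 0, 1, 0)):
  c_1 = 1·2 + (1)·(-3) + 0·0 + 1·1 + (-1)·(0) = 0
  c_2 = 0·2 + (0)·(-3) + 0·0 + 0·1 + 1·0 = 0
  c_3 = 0·2 + (0)·(-3) + (-1)·(0) + 1·1 + (-2)·(0) = 1
  c_4 = 0·2 + (0)·(-3) + 1·0 + 0·1 + 2·0 = 0
  c_5 = 1·2 + (0)·(-3) + 0·0 + (-1)·(1) + (-1)·(0) = 1
Base-2 expansion of each c_i:
  c_1 = 0
  c_2 = 0
  c_3 = 1 = 1·2^0
  c_4 = 0
  c_5 = 1 = 1·2^0
λ_0 = (0, 0, 1, 0, 1)

((0, 0, 1, 0, 1),)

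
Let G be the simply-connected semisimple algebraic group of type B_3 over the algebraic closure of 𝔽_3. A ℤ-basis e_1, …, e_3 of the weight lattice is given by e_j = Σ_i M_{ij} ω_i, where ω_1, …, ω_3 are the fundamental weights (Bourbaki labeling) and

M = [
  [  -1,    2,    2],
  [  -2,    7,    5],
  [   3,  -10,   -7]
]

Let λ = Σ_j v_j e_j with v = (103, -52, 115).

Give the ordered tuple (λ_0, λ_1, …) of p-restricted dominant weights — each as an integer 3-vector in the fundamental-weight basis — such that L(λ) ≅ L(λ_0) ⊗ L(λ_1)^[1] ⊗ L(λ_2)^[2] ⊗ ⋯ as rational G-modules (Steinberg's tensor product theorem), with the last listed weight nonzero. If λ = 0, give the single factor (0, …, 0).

Change of basis e → ω: c = M·v where v = (103, -52, 115):
  c_1 = (-1)·(103) + (2)·(-52) + (2)·(115) = 23
  c_2 = (-2)·(103) + (7)·(-52) + (5)·(115) = 5
  c_3 = (3)·(103) + (-10)·(-52) + (-7)·(115) = 24
Base-3 expansion of each c_i:
  c_1 = 23 = 2·3^0 + 1·3^1 + 2·3^2
  c_2 = 5 = 2·3^0 + 1·3^1
  c_3 = 24 = 0·3^0 + 2·3^1 + 2·3^2
p-restricted factor λ_0 = (2, 2, 0)
p-restricted factor λ_1 = (1, 1, 2)
p-restricted factor λ_2 = (2, 0, 2)

((2, 2, 0), (1, 1, 2), (2, 0, 2))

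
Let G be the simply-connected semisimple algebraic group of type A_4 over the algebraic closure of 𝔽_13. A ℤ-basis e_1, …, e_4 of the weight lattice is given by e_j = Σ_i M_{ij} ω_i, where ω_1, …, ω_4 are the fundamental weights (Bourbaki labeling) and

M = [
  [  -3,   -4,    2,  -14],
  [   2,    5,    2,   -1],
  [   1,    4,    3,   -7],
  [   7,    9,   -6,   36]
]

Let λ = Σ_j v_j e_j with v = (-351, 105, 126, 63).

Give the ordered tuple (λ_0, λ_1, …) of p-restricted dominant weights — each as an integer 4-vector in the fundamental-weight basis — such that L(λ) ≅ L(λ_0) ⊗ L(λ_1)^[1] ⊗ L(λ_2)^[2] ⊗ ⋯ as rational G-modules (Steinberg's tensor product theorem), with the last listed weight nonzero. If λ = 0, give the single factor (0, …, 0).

ω-coordinates c = M·v, v = (-351, 105, 126, 63):
  c_1 = -3*-351 + -4*105 + 2*126 + -14*63 = 3
  c_2 = 2*-351 + 5*105 + 2*126 + -1*63 = 12
  c_3 = 1*-351 + 4*105 + 3*126 + -7*63 = 6
  c_4 = 7*-351 + 9*105 + -6*126 + 36*63 = 0
Base-13 expansion of each c_i:
  c_1 = 3 = 3·13^0
  c_2 = 12 = 12·13^0
  c_3 = 6 = 6·13^0
  c_4 = 0
p-restricted factor λ_0 = (3, 12, 6, 0)

((3, 12, 6, 0),)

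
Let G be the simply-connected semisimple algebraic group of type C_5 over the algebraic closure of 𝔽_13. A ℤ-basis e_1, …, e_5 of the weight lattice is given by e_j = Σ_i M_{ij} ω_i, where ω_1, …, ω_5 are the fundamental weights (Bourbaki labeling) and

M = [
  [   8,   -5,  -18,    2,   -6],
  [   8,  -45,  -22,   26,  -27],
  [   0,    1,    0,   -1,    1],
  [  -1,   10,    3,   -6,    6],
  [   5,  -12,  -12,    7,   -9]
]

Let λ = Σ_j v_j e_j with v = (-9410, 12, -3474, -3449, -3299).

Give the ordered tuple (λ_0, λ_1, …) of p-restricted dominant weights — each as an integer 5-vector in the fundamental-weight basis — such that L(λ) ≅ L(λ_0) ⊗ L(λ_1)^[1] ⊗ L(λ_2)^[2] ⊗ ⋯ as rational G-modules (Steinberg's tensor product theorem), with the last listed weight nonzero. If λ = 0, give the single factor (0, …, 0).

((10, 7, 6, 8, 3), (6, 0, 12, 0, 3))

Change of basis e → ω: c = M·v where v = (-9410, 12, -3474, -3449, -3299):
  c_1 = 8*-9410 + -5*12 + -18*-3474 + 2*-3449 + -6*-3299 = 88
  c_2 = 8*-9410 + -45*12 + -22*-3474 + 26*-3449 + -27*-3299 = 7
  c_3 = 0*-9410 + 1*12 + 0*-3474 + -1*-3449 + 1*-3299 = 162
  c_4 = -1*-9410 + 10*12 + 3*-3474 + -6*-3449 + 6*-3299 = 8
  c_5 = 5*-9410 + -12*12 + -12*-3474 + 7*-3449 + -9*-3299 = 42
Writing each c_i in base p = 13:
  c_1 = 88 = 10·13^0 + 6·13^1
  c_2 = 7 = 7·13^0
  c_3 = 162 = 6·13^0 + 12·13^1
  c_4 = 8 = 8·13^0
  c_5 = 42 = 3·13^0 + 3·13^1
p-restricted factor λ_0 = (10, 7, 6, 8, 3)
p-restricted factor λ_1 = (6, 0, 12, 0, 3)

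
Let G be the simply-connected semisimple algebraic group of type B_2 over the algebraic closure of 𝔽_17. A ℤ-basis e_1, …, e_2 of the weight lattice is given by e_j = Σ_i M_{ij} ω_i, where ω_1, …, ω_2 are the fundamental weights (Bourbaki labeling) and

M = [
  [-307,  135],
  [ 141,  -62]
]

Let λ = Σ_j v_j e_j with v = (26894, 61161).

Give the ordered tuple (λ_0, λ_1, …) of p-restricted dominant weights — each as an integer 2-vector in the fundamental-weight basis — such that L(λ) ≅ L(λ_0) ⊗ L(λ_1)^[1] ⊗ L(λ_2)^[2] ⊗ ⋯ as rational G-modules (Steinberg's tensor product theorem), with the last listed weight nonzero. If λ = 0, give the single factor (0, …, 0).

((5, 4), (16, 4))

Converting to the ω-basis (c_i = row i of M dotted with v = (26894, 61161)):
  c_1 = (-307)·(26894) + 135·61161 = 277
  c_2 = 141·26894 + (-62)·(61161) = 72
Writing each c_i in base p = 17:
  c_1 = 277 = 5·17^0 + 16·17^1
  c_2 = 72 = 4·17^0 + 4·17^1
λ_0 = (5, 4)
λ_1 = (16, 4)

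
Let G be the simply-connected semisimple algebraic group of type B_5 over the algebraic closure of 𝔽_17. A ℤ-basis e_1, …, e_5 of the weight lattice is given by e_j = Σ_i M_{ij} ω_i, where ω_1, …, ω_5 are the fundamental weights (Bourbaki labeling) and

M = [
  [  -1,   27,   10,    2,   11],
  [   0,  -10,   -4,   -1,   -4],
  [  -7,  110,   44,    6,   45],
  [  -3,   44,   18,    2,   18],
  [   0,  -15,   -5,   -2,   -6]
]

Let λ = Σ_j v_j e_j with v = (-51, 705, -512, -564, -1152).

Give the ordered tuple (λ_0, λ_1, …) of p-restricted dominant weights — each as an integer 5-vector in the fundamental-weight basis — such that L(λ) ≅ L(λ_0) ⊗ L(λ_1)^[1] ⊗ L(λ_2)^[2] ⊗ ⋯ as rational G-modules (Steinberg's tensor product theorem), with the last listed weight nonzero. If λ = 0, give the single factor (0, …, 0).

Change of basis e → ω: c = M·v where v = (-51, 705, -512, -564, -1152):
  c_1 = (-1)·(-51) + 27·705 + (10)·(-512) + (2)·(-564) + (11)·(-1152) = 166
  c_2 = (0)·(-51) + (-10)·(705) + (-4)·(-512) + (-1)·(-564) + (-4)·(-1152) = 170
  c_3 = (-7)·(-51) + 110·705 + (44)·(-512) + (6)·(-564) + (45)·(-1152) = 155
  c_4 = (-3)·(-51) + 44·705 + (18)·(-512) + (2)·(-564) + (18)·(-1152) = 93
  c_5 = (0)·(-51) + (-15)·(705) + (-5)·(-512) + (-2)·(-564) + (-6)·(-1152) = 25
Writing each c_i in base p = 17:
  c_1 = 166 = 13·17^0 + 9·17^1
  c_2 = 170 = 0·17^0 + 10·17^1
  c_3 = 155 = 2·17^0 + 9·17^1
  c_4 = 93 = 8·17^0 + 5·17^1
  c_5 = 25 = 8·17^0 + 1·17^1
λ_0 = (13, 0, 2, 8, 8)
λ_1 = (9, 10, 9, 5, 1)

((13, 0, 2, 8, 8), (9, 10, 9, 5, 1))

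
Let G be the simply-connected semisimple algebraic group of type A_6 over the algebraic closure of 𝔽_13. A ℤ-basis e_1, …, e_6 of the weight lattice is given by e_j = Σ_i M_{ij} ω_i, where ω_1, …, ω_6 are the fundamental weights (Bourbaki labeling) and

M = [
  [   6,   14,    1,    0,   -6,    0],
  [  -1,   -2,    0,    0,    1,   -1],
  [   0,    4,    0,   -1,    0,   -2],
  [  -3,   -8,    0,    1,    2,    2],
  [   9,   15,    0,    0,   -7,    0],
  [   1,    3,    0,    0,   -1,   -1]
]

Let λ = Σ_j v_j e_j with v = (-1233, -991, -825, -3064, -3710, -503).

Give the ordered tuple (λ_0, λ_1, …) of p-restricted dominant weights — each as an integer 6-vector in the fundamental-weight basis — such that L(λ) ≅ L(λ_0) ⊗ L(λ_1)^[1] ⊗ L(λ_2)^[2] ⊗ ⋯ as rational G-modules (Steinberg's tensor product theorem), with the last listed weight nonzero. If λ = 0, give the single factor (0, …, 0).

((7, 8, 2, 7, 8, 7), (12, 0, 8, 10, 0, 0))

Change of basis e → ω: c = M·v where v = (-1233, -991, -825, -3064, -3710, -503):
  c_1 = (6)·(-1233) + (14)·(-991) + (1)·(-825) + (0)·(-3064) + (-6)·(-3710) + (0)·(-503) = 163
  c_2 = (-1)·(-1233) + (-2)·(-991) + (0)·(-825) + (0)·(-3064) + (1)·(-3710) + (-1)·(-503) = 8
  c_3 = (0)·(-1233) + (4)·(-991) + (0)·(-825) + (-1)·(-3064) + (0)·(-3710) + (-2)·(-503) = 106
  c_4 = (-3)·(-1233) + (-8)·(-991) + (0)·(-825) + (1)·(-3064) + (2)·(-3710) + (2)·(-503) = 137
  c_5 = (9)·(-1233) + (15)·(-991) + (0)·(-825) + (0)·(-3064) + (-7)·(-3710) + (0)·(-503) = 8
  c_6 = (1)·(-1233) + (3)·(-991) + (0)·(-825) + (0)·(-3064) + (-1)·(-3710) + (-1)·(-503) = 7
Writing each c_i in base p = 13:
  c_1 = 163 = 7·13^0 + 12·13^1
  c_2 = 8 = 8·13^0
  c_3 = 106 = 2·13^0 + 8·13^1
  c_4 = 137 = 7·13^0 + 10·13^1
  c_5 = 8 = 8·13^0
  c_6 = 7 = 7·13^0
λ_0 = (7, 8, 2, 7, 8, 7)
λ_1 = (12, 0, 8, 10, 0, 0)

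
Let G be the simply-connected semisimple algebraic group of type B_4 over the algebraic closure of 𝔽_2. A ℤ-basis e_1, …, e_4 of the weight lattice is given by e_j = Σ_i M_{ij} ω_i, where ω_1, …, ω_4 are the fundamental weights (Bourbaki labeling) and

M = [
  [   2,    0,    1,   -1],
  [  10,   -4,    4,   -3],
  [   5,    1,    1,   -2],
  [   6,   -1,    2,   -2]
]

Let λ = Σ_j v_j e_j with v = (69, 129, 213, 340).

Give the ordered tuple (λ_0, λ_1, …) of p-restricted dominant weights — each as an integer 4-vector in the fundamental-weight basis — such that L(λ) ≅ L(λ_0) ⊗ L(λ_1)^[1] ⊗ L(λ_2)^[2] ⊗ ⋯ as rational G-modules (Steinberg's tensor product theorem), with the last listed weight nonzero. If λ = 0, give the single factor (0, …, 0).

((1, 0, 1, 1), (1, 1, 1, 1), (0, 1, 1, 1), (1, 0, 0, 1), (0, 0, 0, 1))

Change of basis e → ω: c = M·v where v = (69, 129, 213, 340):
  c_1 = (2)·(69) + (0)·(129) + (1)·(213) + (-1)·(340) = 11
  c_2 = (10)·(69) + (-4)·(129) + (4)·(213) + (-3)·(340) = 6
  c_3 = (5)·(69) + (1)·(129) + (1)·(213) + (-2)·(340) = 7
  c_4 = (6)·(69) + (-1)·(129) + (2)·(213) + (-2)·(340) = 31
p = 2; digits c_i = Σ_j d_{ij}·2^j, 0 ≤ d_{ij} < 2:
  c_1 = 11 = 1·2^0 + 1·2^1 + 0·2^2 + 1·2^3
  c_2 = 6 = 0·2^0 + 1·2^1 + 1·2^2
  c_3 = 7 = 1·2^0 + 1·2^1 + 1·2^2
  c_4 = 31 = 1·2^0 + 1·2^1 + 1·2^2 + 1·2^3 + 1·2^4
p-restricted factor λ_0 = (1, 0, 1, 1)
p-restricted factor λ_1 = (1, 1, 1, 1)
p-restricted factor λ_2 = (0, 1, 1, 1)
p-restricted factor λ_3 = (1, 0, 0, 1)
p-restricted factor λ_4 = (0, 0, 0, 1)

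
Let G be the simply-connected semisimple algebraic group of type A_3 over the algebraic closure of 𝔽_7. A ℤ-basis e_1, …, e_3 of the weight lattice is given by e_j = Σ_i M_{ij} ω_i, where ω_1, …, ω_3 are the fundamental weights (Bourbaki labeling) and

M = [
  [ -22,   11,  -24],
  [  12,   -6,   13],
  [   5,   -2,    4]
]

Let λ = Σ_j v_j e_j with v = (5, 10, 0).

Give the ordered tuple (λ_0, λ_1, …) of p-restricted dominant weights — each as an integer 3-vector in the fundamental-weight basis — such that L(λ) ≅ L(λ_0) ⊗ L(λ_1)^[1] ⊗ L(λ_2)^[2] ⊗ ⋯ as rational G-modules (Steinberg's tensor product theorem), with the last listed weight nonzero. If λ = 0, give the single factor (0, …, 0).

ω-coordinates c = M·v, v = (5, 10, 0):
  c_1 = (-22)·(5) + 11·10 + (-24)·(0) = 0
  c_2 = 12·5 + (-6)·(10) + 13·0 = 0
  c_3 = 5·5 + (-2)·(10) + 4·0 = 5
Expand coordinatewise in base 7:
  c_1 = 0
  c_2 = 0
  c_3 = 5 = 5·7^0
p-restricted factor λ_0 = (0, 0, 5)

((0, 0, 5),)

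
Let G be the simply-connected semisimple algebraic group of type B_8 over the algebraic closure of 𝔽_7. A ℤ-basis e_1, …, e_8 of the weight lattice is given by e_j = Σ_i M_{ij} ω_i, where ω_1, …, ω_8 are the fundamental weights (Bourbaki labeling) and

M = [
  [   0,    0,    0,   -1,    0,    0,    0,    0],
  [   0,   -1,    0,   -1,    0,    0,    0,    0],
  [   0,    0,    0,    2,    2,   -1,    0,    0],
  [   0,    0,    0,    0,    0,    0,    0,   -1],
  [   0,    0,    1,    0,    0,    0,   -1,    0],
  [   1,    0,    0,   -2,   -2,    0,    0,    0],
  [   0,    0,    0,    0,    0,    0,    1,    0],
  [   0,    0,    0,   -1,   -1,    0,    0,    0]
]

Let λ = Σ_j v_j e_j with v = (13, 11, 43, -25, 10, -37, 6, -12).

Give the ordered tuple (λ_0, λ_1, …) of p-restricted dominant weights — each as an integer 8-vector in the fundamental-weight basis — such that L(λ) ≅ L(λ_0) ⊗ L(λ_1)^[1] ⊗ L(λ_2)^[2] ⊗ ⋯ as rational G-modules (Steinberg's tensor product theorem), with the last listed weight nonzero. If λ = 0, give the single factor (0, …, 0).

ω-coordinates c = M·v, v = (13, 11, 43, -25, 10, -37, 6, -12):
  c_1 = (0)·(13) + (0)·(11) + (0)·(43) + (-1)·(-25) + (0)·(10) + (0)·(-37) + (0)·(6) + (0)·(-12) = 25
  c_2 = (0)·(13) + (-1)·(11) + (0)·(43) + (-1)·(-25) + (0)·(10) + (0)·(-37) + (0)·(6) + (0)·(-12) = 14
  c_3 = (0)·(13) + (0)·(11) + (0)·(43) + (2)·(-25) + (2)·(10) + (-1)·(-37) + (0)·(6) + (0)·(-12) = 7
  c_4 = (0)·(13) + (0)·(11) + (0)·(43) + (0)·(-25) + (0)·(10) + (0)·(-37) + (0)·(6) + (-1)·(-12) = 12
  c_5 = (0)·(13) + (0)·(11) + (1)·(43) + (0)·(-25) + (0)·(10) + (0)·(-37) + (-1)·(6) + (0)·(-12) = 37
  c_6 = (1)·(13) + (0)·(11) + (0)·(43) + (-2)·(-25) + (-2)·(10) + (0)·(-37) + (0)·(6) + (0)·(-12) = 43
  c_7 = (0)·(13) + (0)·(11) + (0)·(43) + (0)·(-25) + (0)·(10) + (0)·(-37) + (1)·(6) + (0)·(-12) = 6
  c_8 = (0)·(13) + (0)·(11) + (0)·(43) + (-1)·(-25) + (-1)·(10) + (0)·(-37) + (0)·(6) + (0)·(-12) = 15
Writing each c_i in base p = 7:
  c_1 = 25 = 4·7^0 + 3·7^1
  c_2 = 14 = 0·7^0 + 2·7^1
  c_3 = 7 = 0·7^0 + 1·7^1
  c_4 = 12 = 5·7^0 + 1·7^1
  c_5 = 37 = 2·7^0 + 5·7^1
  c_6 = 43 = 1·7^0 + 6·7^1
  c_7 = 6 = 6·7^0
  c_8 = 15 = 1·7^0 + 2·7^1
λ_0 = (4, 0, 0, 5, 2, 1, 6, 1)
λ_1 = (3, 2, 1, 1, 5, 6, 0, 2)

((4, 0, 0, 5, 2, 1, 6, 1), (3, 2, 1, 1, 5, 6, 0, 2))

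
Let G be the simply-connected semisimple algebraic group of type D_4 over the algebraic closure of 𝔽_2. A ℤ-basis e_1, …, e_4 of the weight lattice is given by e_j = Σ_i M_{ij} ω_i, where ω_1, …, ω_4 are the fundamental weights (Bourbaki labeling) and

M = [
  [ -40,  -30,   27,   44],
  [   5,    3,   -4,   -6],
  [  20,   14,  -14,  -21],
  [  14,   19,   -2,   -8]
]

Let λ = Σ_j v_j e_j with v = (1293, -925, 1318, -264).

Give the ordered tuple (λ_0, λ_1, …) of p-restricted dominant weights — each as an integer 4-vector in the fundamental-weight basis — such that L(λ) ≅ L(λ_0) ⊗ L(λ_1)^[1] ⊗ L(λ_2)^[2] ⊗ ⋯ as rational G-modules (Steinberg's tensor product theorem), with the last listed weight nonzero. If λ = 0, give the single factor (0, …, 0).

((0, 0, 0, 1), (0, 1, 1, 1))

In the fundamental-weight basis, λ has coordinates c = M·v (v = (1293, -925, 1318, -264)):
  c_1 = -40*1293 + -30*-925 + 27*1318 + 44*-264 = 0
  c_2 = 5*1293 + 3*-925 + -4*1318 + -6*-264 = 2
  c_3 = 20*1293 + 14*-925 + -14*1318 + -21*-264 = 2
  c_4 = 14*1293 + 19*-925 + -2*1318 + -8*-264 = 3
Writing each c_i in base p = 2:
  c_1 = 0
  c_2 = 2 = 0·2^0 + 1·2^1
  c_3 = 2 = 0·2^0 + 1·2^1
  c_4 = 3 = 1·2^0 + 1·2^1
Factor λ_0 = (0, 0, 0, 1)
Factor λ_1 = (0, 1, 1, 1)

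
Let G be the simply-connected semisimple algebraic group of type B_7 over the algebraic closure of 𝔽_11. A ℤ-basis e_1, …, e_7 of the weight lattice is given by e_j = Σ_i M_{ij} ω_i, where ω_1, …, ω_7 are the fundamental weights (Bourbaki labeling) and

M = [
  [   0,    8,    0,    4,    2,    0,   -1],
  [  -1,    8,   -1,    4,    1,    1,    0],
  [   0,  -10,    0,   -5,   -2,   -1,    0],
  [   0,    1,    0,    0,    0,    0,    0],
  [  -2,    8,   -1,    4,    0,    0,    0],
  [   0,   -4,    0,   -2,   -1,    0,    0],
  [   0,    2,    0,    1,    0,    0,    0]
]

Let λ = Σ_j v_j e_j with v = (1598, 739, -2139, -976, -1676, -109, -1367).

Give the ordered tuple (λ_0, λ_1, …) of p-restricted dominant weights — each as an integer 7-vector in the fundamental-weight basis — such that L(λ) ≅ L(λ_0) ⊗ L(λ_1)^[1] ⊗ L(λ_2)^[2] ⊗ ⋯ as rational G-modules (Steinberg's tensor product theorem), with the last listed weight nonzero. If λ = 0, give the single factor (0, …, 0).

((1, 5, 5, 2, 5, 1, 7), (2, 3, 9, 1, 9, 6, 1), (0, 6, 7, 6, 7, 5, 4))

Converting to the ω-basis (c_i = row i of M dotted with v = (1598, 739, -2139, -976, -1676, -109, -1367)):
  c_1 = 0*1598 + 8*739 + 0*-2139 + 4*-976 + 2*-1676 + 0*-109 + -1*-1367 = 23
  c_2 = -1*1598 + 8*739 + -1*-2139 + 4*-976 + 1*-1676 + 1*-109 + 0*-1367 = 764
  c_3 = 0*1598 + -10*739 + 0*-2139 + -5*-976 + -2*-1676 + -1*-109 + 0*-1367 = 951
  c_4 = 0*1598 + 1*739 + 0*-2139 + 0*-976 + 0*-1676 + 0*-109 + 0*-1367 = 739
  c_5 = -2*1598 + 8*739 + -1*-2139 + 4*-976 + 0*-1676 + 0*-109 + 0*-1367 = 951
  c_6 = 0*1598 + -4*739 + 0*-2139 + -2*-976 + -1*-1676 + 0*-109 + 0*-1367 = 672
  c_7 = 0*1598 + 2*739 + 0*-2139 + 1*-976 + 0*-1676 + 0*-109 + 0*-1367 = 502
p = 11; digits c_i = Σ_j d_{ij}·11^j, 0 ≤ d_{ij} < 11:
  c_1 = 23 = 1·11^0 + 2·11^1
  c_2 = 764 = 5·11^0 + 3·11^1 + 6·11^2
  c_3 = 951 = 5·11^0 + 9·11^1 + 7·11^2
  c_4 = 739 = 2·11^0 + 1·11^1 + 6·11^2
  c_5 = 951 = 5·11^0 + 9·11^1 + 7·11^2
  c_6 = 672 = 1·11^0 + 6·11^1 + 5·11^2
  c_7 = 502 = 7·11^0 + 1·11^1 + 4·11^2
λ_0 = (1, 5, 5, 2, 5, 1, 7)
λ_1 = (2, 3, 9, 1, 9, 6, 1)
λ_2 = (0, 6, 7, 6, 7, 5, 4)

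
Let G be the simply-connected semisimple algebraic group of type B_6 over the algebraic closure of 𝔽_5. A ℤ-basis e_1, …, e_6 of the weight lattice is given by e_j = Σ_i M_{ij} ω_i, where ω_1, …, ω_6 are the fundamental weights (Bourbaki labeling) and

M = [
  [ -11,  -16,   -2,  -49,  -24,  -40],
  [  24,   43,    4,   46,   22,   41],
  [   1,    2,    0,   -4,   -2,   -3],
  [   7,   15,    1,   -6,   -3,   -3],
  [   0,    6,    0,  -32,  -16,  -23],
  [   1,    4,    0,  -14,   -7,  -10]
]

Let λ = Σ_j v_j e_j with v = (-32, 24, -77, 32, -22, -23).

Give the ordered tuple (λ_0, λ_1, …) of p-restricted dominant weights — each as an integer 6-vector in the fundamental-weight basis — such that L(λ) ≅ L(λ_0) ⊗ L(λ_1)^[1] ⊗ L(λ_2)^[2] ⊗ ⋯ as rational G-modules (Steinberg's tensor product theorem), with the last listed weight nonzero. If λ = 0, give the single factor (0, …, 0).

Change of basis e → ω: c = M·v where v = (-32, 24, -77, 32, -22, -23):
  c_1 = -11*-32 + -16*24 + -2*-77 + -49*32 + -24*-22 + -40*-23 = 2
  c_2 = 24*-32 + 43*24 + 4*-77 + 46*32 + 22*-22 + 41*-23 = 1
  c_3 = 1*-32 + 2*24 + 0*-77 + -4*32 + -2*-22 + -3*-23 = 1
  c_4 = 7*-32 + 15*24 + 1*-77 + -6*32 + -3*-22 + -3*-23 = 2
  c_5 = 0*-32 + 6*24 + 0*-77 + -32*32 + -16*-22 + -23*-23 = 1
  c_6 = 1*-32 + 4*24 + 0*-77 + -14*32 + -7*-22 + -10*-23 = 0
Writing each c_i in base p = 5:
  c_1 = 2 = 2·5^0
  c_2 = 1 = 1·5^0
  c_3 = 1 = 1·5^0
  c_4 = 2 = 2·5^0
  c_5 = 1 = 1·5^0
  c_6 = 0
λ_0 = (2, 1, 1, 2, 1, 0)

((2, 1, 1, 2, 1, 0),)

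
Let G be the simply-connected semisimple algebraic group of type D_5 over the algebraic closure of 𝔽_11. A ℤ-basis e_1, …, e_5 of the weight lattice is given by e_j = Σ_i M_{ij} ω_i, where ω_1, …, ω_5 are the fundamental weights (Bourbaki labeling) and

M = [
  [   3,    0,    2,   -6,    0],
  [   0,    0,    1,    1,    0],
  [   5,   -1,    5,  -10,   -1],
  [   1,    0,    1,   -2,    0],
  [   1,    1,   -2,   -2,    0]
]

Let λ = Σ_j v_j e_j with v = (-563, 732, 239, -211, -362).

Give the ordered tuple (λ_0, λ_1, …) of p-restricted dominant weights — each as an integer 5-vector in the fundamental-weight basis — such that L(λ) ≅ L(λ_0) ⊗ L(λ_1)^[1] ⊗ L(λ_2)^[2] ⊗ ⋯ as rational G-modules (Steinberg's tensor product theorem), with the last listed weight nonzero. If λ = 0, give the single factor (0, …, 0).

((0, 6, 10, 10, 3), (5, 2, 10, 8, 10))

ω-coordinates c = M·v, v = (-563, 732, 239, -211, -362):
  c_1 = (3)·(-563) + 0·732 + 2·239 + (-6)·(-211) + (0)·(-362) = 55
  c_2 = (0)·(-563) + 0·732 + 1·239 + (1)·(-211) + (0)·(-362) = 28
  c_3 = (5)·(-563) + (-1)·(732) + 5·239 + (-10)·(-211) + (-1)·(-362) = 120
  c_4 = (1)·(-563) + 0·732 + 1·239 + (-2)·(-211) + (0)·(-362) = 98
  c_5 = (1)·(-563) + 1·732 + (-2)·(239) + (-2)·(-211) + (0)·(-362) = 113
Writing each c_i in base p = 11:
  c_1 = 55 = 0·11^0 + 5·11^1
  c_2 = 28 = 6·11^0 + 2·11^1
  c_3 = 120 = 10·11^0 + 10·11^1
  c_4 = 98 = 10·11^0 + 8·11^1
  c_5 = 113 = 3·11^0 + 10·11^1
p-restricted factor λ_0 = (0, 6, 10, 10, 3)
p-restricted factor λ_1 = (5, 2, 10, 8, 10)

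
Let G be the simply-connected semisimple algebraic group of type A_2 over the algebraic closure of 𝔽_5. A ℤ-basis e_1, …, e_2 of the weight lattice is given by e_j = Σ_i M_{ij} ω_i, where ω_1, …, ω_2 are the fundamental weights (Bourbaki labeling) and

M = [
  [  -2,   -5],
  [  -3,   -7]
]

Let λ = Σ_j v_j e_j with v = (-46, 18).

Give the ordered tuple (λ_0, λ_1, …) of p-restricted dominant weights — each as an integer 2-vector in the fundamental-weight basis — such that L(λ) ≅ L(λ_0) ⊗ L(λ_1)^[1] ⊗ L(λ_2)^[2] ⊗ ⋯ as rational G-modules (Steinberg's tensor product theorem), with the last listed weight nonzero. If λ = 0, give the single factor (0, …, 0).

In the fundamental-weight basis, λ has coordinates c = M·v (v = (-46, 18)):
  c_1 = (-2)·(-46) + (-5)·(18) = 2
  c_2 = (-3)·(-46) + (-7)·(18) = 12
Expand coordinatewise in base 5:
  c_1 = 2 = 2·5^0
  c_2 = 12 = 2·5^0 + 2·5^1
p-restricted factor λ_0 = (2, 2)
p-restricted factor λ_1 = (0, 2)

((2, 2), (0, 2))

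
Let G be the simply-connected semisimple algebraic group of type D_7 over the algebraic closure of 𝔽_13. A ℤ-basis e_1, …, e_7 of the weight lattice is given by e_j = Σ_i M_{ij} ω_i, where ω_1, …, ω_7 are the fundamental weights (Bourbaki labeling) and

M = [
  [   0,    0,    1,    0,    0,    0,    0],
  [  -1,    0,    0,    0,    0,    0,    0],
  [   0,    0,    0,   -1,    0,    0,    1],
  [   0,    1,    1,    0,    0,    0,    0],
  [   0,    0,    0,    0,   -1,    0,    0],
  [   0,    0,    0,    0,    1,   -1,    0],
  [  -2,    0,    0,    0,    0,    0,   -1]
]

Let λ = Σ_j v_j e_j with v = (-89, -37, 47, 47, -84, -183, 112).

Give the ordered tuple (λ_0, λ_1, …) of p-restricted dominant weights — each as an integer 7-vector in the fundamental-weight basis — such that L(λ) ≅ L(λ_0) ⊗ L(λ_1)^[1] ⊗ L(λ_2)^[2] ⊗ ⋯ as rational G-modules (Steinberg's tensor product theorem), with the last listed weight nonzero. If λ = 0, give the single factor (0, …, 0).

Converting to the ω-basis (c_i = row i of M dotted with v = (-89, -37, 47, 47, -84, -183, 112)):
  c_1 = (0)·(-89) + (0)·(-37) + 1·47 + 0·47 + (0)·(-84) + (0)·(-183) + 0·112 = 47
  c_2 = (-1)·(-89) + (0)·(-37) + 0·47 + 0·47 + (0)·(-84) + (0)·(-183) + 0·112 = 89
  c_3 = (0)·(-89) + (0)·(-37) + 0·47 + (-1)·(47) + (0)·(-84) + (0)·(-183) + 1·112 = 65
  c_4 = (0)·(-89) + (1)·(-37) + 1·47 + 0·47 + (0)·(-84) + (0)·(-183) + 0·112 = 10
  c_5 = (0)·(-89) + (0)·(-37) + 0·47 + 0·47 + (-1)·(-84) + (0)·(-183) + 0·112 = 84
  c_6 = (0)·(-89) + (0)·(-37) + 0·47 + 0·47 + (1)·(-84) + (-1)·(-183) + 0·112 = 99
  c_7 = (-2)·(-89) + (0)·(-37) + 0·47 + 0·47 + (0)·(-84) + (0)·(-183) + (-1)·(112) = 66
Base-13 expansion of each c_i:
  c_1 = 47 = 8·13^0 + 3·13^1
  c_2 = 89 = 11·13^0 + 6·13^1
  c_3 = 65 = 0·13^0 + 5·13^1
  c_4 = 10 = 10·13^0
  c_5 = 84 = 6·13^0 + 6·13^1
  c_6 = 99 = 8·13^0 + 7·13^1
  c_7 = 66 = 1·13^0 + 5·13^1
Factor λ_0 = (8, 11, 0, 10, 6, 8, 1)
Factor λ_1 = (3, 6, 5, 0, 6, 7, 5)

((8, 11, 0, 10, 6, 8, 1), (3, 6, 5, 0, 6, 7, 5))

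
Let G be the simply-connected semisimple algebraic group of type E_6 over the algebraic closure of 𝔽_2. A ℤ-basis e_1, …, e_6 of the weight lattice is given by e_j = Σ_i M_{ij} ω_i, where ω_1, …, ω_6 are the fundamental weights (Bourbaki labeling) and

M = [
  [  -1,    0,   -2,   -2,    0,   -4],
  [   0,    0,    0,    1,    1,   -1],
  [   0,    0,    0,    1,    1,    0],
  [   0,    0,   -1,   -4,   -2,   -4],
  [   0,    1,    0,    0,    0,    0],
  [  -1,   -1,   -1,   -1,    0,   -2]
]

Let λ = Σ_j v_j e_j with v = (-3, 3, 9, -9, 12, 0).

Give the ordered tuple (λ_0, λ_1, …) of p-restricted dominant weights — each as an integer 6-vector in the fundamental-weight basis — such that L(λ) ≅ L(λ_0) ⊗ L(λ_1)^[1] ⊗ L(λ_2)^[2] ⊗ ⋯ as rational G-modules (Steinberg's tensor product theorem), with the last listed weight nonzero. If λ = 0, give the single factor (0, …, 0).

((1, 1, 1, 1, 1, 0), (1, 1, 1, 1, 1, 0))

ω-coordinates c = M·v, v = (-3, 3, 9, -9, 12, 0):
  c_1 = (-1)·(-3) + 0·3 + (-2)·(9) + (-2)·(-9) + 0·12 + (-4)·(0) = 3
  c_2 = (0)·(-3) + 0·3 + 0·9 + (1)·(-9) + 1·12 + (-1)·(0) = 3
  c_3 = (0)·(-3) + 0·3 + 0·9 + (1)·(-9) + 1·12 + 0·0 = 3
  c_4 = (0)·(-3) + 0·3 + (-1)·(9) + (-4)·(-9) + (-2)·(12) + (-4)·(0) = 3
  c_5 = (0)·(-3) + 1·3 + 0·9 + (0)·(-9) + 0·12 + 0·0 = 3
  c_6 = (-1)·(-3) + (-1)·(3) + (-1)·(9) + (-1)·(-9) + 0·12 + (-2)·(0) = 0
Expand coordinatewise in base 2:
  c_1 = 3 = 1·2^0 + 1·2^1
  c_2 = 3 = 1·2^0 + 1·2^1
  c_3 = 3 = 1·2^0 + 1·2^1
  c_4 = 3 = 1·2^0 + 1·2^1
  c_5 = 3 = 1·2^0 + 1·2^1
  c_6 = 0
p-restricted factor λ_0 = (1, 1, 1, 1, 1, 0)
p-restricted factor λ_1 = (1, 1, 1, 1, 1, 0)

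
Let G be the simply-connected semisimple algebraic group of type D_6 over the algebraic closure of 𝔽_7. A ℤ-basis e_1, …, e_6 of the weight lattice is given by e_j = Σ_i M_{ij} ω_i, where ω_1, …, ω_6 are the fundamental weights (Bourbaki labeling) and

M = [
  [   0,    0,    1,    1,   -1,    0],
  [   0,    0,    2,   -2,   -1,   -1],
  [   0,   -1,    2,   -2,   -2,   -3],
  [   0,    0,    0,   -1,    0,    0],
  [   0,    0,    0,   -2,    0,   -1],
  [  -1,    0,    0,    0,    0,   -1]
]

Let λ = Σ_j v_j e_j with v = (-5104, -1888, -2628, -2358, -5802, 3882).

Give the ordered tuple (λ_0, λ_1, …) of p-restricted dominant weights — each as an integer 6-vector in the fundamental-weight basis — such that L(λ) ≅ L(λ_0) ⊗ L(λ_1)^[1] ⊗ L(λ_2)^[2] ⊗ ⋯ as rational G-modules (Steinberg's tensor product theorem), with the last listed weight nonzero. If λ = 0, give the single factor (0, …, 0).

Change of basis e → ω: c = M·v where v = (-5104, -1888, -2628, -2358, -5802, 3882):
  c_1 = 0*-5104 + 0*-1888 + 1*-2628 + 1*-2358 + -1*-5802 + 0*3882 = 816
  c_2 = 0*-5104 + 0*-1888 + 2*-2628 + -2*-2358 + -1*-5802 + -1*3882 = 1380
  c_3 = 0*-5104 + -1*-1888 + 2*-2628 + -2*-2358 + -2*-5802 + -3*3882 = 1306
  c_4 = 0*-5104 + 0*-1888 + 0*-2628 + -1*-2358 + 0*-5802 + 0*3882 = 2358
  c_5 = 0*-5104 + 0*-1888 + 0*-2628 + -2*-2358 + 0*-5802 + -1*3882 = 834
  c_6 = -1*-5104 + 0*-1888 + 0*-2628 + 0*-2358 + 0*-5802 + -1*3882 = 1222
Base-7 expansion of each c_i:
  c_1 = 816 = 4·7^0 + 4·7^1 + 2·7^2 + 2·7^3
  c_2 = 1380 = 1·7^0 + 1·7^1 + 0·7^2 + 4·7^3
  c_3 = 1306 = 4·7^0 + 4·7^1 + 5·7^2 + 3·7^3
  c_4 = 2358 = 6·7^0 + 0·7^1 + 6·7^2 + 6·7^3
  c_5 = 834 = 1·7^0 + 0·7^1 + 3·7^2 + 2·7^3
  c_6 = 1222 = 4·7^0 + 6·7^1 + 3·7^2 + 3·7^3
λ_0 = (4, 1, 4, 6, 1, 4)
λ_1 = (4, 1, 4, 0, 0, 6)
λ_2 = (2, 0, 5, 6, 3, 3)
λ_3 = (2, 4, 3, 6, 2, 3)

((4, 1, 4, 6, 1, 4), (4, 1, 4, 0, 0, 6), (2, 0, 5, 6, 3, 3), (2, 4, 3, 6, 2, 3))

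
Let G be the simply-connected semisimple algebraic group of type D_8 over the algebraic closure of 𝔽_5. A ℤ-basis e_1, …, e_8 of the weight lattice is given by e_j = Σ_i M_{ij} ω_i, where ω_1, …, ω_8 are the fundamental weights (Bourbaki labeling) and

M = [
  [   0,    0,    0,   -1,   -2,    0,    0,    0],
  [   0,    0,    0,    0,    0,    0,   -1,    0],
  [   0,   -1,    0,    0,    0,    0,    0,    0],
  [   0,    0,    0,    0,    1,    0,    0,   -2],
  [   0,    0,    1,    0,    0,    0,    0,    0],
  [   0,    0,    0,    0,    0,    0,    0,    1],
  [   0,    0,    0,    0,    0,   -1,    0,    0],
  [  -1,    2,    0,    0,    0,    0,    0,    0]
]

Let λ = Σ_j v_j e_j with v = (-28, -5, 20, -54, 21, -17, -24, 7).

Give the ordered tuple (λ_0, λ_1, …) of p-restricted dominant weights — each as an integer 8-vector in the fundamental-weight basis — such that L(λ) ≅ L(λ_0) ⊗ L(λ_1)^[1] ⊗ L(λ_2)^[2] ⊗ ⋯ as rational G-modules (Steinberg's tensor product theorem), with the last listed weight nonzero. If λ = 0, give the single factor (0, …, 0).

((2, 4, 0, 2, 0, 2, 2, 3), (2, 4, 1, 1, 4, 1, 3, 3))

Converting to the ω-basis (c_i = row i of M dotted with v = (-28, -5, 20, -54, 21, -17, -24, 7)):
  c_1 = (0)·(-28) + (0)·(-5) + (0)·(20) + (-1)·(-54) + (-2)·(21) + (0)·(-17) + (0)·(-24) + (0)·(7) = 12
  c_2 = (0)·(-28) + (0)·(-5) + (0)·(20) + (0)·(-54) + (0)·(21) + (0)·(-17) + (-1)·(-24) + (0)·(7) = 24
  c_3 = (0)·(-28) + (-1)·(-5) + (0)·(20) + (0)·(-54) + (0)·(21) + (0)·(-17) + (0)·(-24) + (0)·(7) = 5
  c_4 = (0)·(-28) + (0)·(-5) + (0)·(20) + (0)·(-54) + (1)·(21) + (0)·(-17) + (0)·(-24) + (-2)·(7) = 7
  c_5 = (0)·(-28) + (0)·(-5) + (1)·(20) + (0)·(-54) + (0)·(21) + (0)·(-17) + (0)·(-24) + (0)·(7) = 20
  c_6 = (0)·(-28) + (0)·(-5) + (0)·(20) + (0)·(-54) + (0)·(21) + (0)·(-17) + (0)·(-24) + (1)·(7) = 7
  c_7 = (0)·(-28) + (0)·(-5) + (0)·(20) + (0)·(-54) + (0)·(21) + (-1)·(-17) + (0)·(-24) + (0)·(7) = 17
  c_8 = (-1)·(-28) + (2)·(-5) + (0)·(20) + (0)·(-54) + (0)·(21) + (0)·(-17) + (0)·(-24) + (0)·(7) = 18
Expand coordinatewise in base 5:
  c_1 = 12 = 2·5^0 + 2·5^1
  c_2 = 24 = 4·5^0 + 4·5^1
  c_3 = 5 = 0·5^0 + 1·5^1
  c_4 = 7 = 2·5^0 + 1·5^1
  c_5 = 20 = 0·5^0 + 4·5^1
  c_6 = 7 = 2·5^0 + 1·5^1
  c_7 = 17 = 2·5^0 + 3·5^1
  c_8 = 18 = 3·5^0 + 3·5^1
Factor λ_0 = (2, 4, 0, 2, 0, 2, 2, 3)
Factor λ_1 = (2, 4, 1, 1, 4, 1, 3, 3)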